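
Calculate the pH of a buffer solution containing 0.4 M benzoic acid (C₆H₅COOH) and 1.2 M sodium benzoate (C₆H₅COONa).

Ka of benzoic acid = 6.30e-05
pH = 4.68

pKa = -log(6.30e-05) = 4.20. pH = pKa + log([A⁻]/[HA]) = 4.20 + log(1.2/0.4)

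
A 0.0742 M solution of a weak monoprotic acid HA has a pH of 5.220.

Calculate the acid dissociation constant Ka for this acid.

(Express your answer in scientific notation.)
K_a = 4.89e-10

[H⁺] = 10^(−pH) = 10^(−5.220) = 6.026e-06 M. For HA ⇌ H⁺ + A⁻, Ka = x²/(C − x) = (6.026e-06)²/(0.0742 − 6.026e-06) = 4.89e-10.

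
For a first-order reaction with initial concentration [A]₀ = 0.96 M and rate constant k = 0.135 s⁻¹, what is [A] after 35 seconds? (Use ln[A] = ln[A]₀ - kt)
0.0085 M

ln[A] = ln[A]₀ - k·t = ln(0.96) - (0.135)·(35) = -0.0408 - 4.7250 = -4.7658
[A] = e^(-4.7658) = 0.0085 M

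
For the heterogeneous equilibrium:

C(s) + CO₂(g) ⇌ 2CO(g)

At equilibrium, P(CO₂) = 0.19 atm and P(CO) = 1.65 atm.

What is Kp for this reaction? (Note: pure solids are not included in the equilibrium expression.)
K_p = 14.329

Solid C is excluded.
Kp = P(CO)²/P(CO₂) = (1.65)²/0.19 = 2.722/0.19 = 14.329.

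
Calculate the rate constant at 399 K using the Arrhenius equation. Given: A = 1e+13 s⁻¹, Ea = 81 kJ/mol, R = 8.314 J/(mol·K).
2.49e+02 s⁻¹

k = A·exp(-Ea/(R·T)) = 1e+13·exp(-81000/(8.314·399)) = 1e+13·exp(-24.4176) = 1e+13·2.4865e-11 = 2.49e+02 s⁻¹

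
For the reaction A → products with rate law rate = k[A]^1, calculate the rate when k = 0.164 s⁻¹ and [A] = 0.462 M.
0.07577 M/s

rate = k·[A]^1 = 0.164·(0.462)^1 = 0.164·0.462 = 0.07577 M/s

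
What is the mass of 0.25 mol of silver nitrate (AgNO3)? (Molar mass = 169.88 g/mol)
Mass = 0.25 mol × 169.88 g/mol = 42.47 g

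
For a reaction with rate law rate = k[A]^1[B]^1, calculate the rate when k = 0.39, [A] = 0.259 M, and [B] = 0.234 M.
0.02364 M/s

rate = k·[A]^1·[B]^1 = 0.39·(0.259)^1·(0.234)^1 = 0.39·0.259·0.234 = 0.02364 M/s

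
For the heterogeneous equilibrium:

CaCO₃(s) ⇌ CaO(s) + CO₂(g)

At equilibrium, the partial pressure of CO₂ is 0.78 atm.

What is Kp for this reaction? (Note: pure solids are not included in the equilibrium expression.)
K_p = 0.78

Solids (CaCO₃, CaO) have activity 1 and are excluded.
Kp = P(CO₂) = 0.78.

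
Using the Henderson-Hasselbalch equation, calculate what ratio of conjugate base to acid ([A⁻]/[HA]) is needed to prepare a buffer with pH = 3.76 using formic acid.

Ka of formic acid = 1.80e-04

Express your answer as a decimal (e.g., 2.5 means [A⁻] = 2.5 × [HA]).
[A⁻]/[HA] = 1.036

pKa = −log(1.80e-04) = 3.7447. pH = pKa + log([A⁻]/[HA]). 3.76 = 3.7447 + log(ratio). log(ratio) = 3.76 − 3.7447 = 0.0153. ratio = 10^(0.0153) = 1.036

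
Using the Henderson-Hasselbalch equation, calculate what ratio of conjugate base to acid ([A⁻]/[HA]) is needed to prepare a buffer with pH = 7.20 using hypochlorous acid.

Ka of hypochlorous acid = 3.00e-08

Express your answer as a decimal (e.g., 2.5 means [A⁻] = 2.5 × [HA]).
[A⁻]/[HA] = 0.475

pKa = −log(3.00e-08) = 7.5229. pH = pKa + log([A⁻]/[HA]). 7.20 = 7.5229 + log(ratio). log(ratio) = 7.20 − 7.5229 = -0.3229. ratio = 10^(-0.3229) = 0.475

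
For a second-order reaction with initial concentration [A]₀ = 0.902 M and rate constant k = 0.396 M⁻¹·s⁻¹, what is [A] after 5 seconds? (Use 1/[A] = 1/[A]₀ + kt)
0.3238 M

1/[A] = 1/[A]₀ + k·t = 1/0.902 + (0.396)·(5) = 1.1086 + 1.9800 = 3.0886
[A] = 1/3.0886 = 0.3238 M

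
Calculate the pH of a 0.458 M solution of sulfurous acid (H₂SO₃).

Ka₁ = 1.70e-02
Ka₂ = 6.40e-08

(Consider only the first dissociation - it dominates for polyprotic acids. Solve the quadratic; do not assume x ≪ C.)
pH = 1.10

x² + Ka₁·x − Ka₁·C = 0 with Ka₁ = 1.70e-02, C = 0.458.
x = (−Ka₁ + √(Ka₁² + 4·Ka₁·C))/2 = 8.0147e-02 M, so pH = 1.10.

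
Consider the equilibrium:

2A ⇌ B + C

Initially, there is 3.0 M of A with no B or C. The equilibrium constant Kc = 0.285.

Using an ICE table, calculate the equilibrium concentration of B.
[B] = 0.775 M

ICE: [A] = 3.0 − 2x, [B] = [C] = x.
Kc = x²/(3.0 − 2x)² = 0.285 ⇒ √Kc = x/(3.0 − 2x).
x = √0.285·3.0/(1 + 2√0.285) = 0.53385·3.0/2.0677 = 0.77456.
[B] = x = 0.775 M.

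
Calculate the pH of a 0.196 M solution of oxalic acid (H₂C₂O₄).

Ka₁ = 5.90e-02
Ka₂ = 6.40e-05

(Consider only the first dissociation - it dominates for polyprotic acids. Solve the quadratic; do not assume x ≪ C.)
pH = 1.09

x² + Ka₁·x − Ka₁·C = 0 with Ka₁ = 5.90e-02, C = 0.196.
x = (−Ka₁ + √(Ka₁² + 4·Ka₁·C))/2 = 8.2009e-02 M, so pH = 1.09.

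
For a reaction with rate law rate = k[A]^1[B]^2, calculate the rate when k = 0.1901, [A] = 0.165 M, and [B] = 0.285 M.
0.002548 M/s

rate = k·[A]^1·[B]^2 = 0.1901·(0.165)^1·(0.285)^2 = 0.1901·0.165·0.081225 = 0.002548 M/s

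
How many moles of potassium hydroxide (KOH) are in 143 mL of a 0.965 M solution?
Moles = Molarity × Volume (L)
Moles = 0.965 M × 0.143 L = 0.138 mol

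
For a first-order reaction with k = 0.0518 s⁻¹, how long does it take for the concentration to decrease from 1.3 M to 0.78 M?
9.86 s

From ln[A] = ln[A]₀ - k·t: t = ln([A]₀/[A])/k = ln(1.3/0.78)/0.0518 = ln(1.6667)/0.0518 = 0.5108/0.0518 = 9.86 s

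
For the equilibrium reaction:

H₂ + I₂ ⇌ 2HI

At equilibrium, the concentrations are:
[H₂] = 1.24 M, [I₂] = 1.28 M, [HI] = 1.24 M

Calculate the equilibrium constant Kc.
K_c = 0.9688

Kc = ([HI]^2) / ([H₂] × [I₂])
   = ((1.24)^2) / ((1.24)·(1.28))
   = 1.5376 / 1.5872 = 0.9688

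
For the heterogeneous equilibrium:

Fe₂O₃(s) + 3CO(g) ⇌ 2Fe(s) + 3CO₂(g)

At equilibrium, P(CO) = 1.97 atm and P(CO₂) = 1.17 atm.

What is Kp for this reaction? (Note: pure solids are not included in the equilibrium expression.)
K_p = 0.209

Solids (Fe₂O₃, Fe) are excluded.
Kp = P(CO₂)³/P(CO)³ = (1.17)³/(1.97)³ = 1.602/7.645 = 0.209.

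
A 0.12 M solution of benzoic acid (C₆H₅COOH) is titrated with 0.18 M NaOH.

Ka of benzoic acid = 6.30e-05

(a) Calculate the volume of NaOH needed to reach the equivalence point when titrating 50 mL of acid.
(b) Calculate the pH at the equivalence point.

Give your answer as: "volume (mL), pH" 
V = 33.3 mL, pH = 8.53

(a) At equivalence: moles acid = moles base.
moles acid = 0.12 × 0.05 = 0.006 mol; V_NaOH = 0.006/0.18 = 0.03333 L = 33.3 mL.
(b) At equivalence, all acid → conjugate base A⁻ at [A⁻] = 0.006/0.08333 = 0.072 M.
Kb = Kw/Ka = 1.0e-14/6.30e-05 = 1.587e-10; [OH⁻] = √(Kb·[A⁻]) = 3.381e-06; pOH = 5.47; pH = 14 − pOH = 8.53.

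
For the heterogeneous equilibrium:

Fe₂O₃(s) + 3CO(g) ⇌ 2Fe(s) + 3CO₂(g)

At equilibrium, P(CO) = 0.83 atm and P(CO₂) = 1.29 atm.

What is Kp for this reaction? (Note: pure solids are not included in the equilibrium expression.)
K_p = 3.754

Solids (Fe₂O₃, Fe) are excluded.
Kp = P(CO₂)³/P(CO)³ = (1.29)³/(0.83)³ = 2.147/0.5718 = 3.754.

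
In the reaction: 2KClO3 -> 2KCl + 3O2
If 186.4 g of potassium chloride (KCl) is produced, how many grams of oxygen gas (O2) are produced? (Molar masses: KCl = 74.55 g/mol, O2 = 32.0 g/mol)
Moles of KCl = 186.4 g ÷ 74.55 g/mol = 2.50034 mol
Mole ratio: 3 mol O2 / 2 mol KCl
Moles of O2 = 2.50034 × (3/2) = 3.7505 mol
Mass of O2 = 3.7505 mol × 32.0 g/mol = 120 g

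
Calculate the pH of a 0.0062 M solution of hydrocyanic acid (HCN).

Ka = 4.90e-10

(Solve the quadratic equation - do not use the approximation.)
pH = 5.76

x² + Ka×x - Ka×C = 0. Using quadratic formula: [H⁺] = 1.7427e-06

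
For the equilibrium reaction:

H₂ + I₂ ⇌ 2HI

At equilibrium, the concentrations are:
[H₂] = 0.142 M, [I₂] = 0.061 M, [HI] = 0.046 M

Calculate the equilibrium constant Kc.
K_c = 0.2443

Kc = ([HI]^2) / ([H₂] × [I₂])
   = ((0.046)^2) / ((0.142)·(0.061))
   = 0.002116 / 0.008662 = 0.2443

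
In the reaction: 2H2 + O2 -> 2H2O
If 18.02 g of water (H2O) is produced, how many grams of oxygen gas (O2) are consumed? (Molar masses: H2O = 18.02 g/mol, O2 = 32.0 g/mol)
Moles of H2O = 18.02 g ÷ 18.02 g/mol = 1 mol
Mole ratio: 1 mol O2 / 2 mol H2O
Moles of O2 = 1 × (1/2) = 0.5 mol
Mass of O2 = 0.5 mol × 32.0 g/mol = 16 g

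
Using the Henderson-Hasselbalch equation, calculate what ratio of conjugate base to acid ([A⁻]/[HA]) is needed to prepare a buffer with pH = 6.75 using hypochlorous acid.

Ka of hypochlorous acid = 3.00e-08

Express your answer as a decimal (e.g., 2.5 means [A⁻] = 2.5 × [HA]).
[A⁻]/[HA] = 0.169

pKa = −log(3.00e-08) = 7.5229. pH = pKa + log([A⁻]/[HA]). 6.75 = 7.5229 + log(ratio). log(ratio) = 6.75 − 7.5229 = -0.7729. ratio = 10^(-0.7729) = 0.169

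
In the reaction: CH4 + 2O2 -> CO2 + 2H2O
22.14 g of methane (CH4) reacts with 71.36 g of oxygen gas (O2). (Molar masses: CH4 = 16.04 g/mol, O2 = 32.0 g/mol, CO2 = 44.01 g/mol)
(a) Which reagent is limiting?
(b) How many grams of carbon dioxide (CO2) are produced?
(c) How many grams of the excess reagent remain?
(a) O2, (b) 49.07 g, (c) 4.255 g

Moles of CH4 = 22.14 g ÷ 16.04 g/mol = 1.3803 mol
Moles of O2 = 71.36 g ÷ 32.0 g/mol = 2.23 mol
Moles ÷ coefficient: CH4: 1.3803/1 = 1.38, O2: 2.23/2 = 1.115
(a) O2 has the smaller value, so O2 is the limiting reagent.
(b) Moles of CO2 = 2.23 mol O2 × (1/2) = 1.115 mol; mass = 1.115 mol × 44.01 g/mol = 49.07 g
(c) CH4 consumed = 2.23 × (1/2) = 1.115 mol; remaining = 1.3803 − 1.115 = 0.265299 mol; mass = 0.265299 mol × 16.04 g/mol = 4.255 g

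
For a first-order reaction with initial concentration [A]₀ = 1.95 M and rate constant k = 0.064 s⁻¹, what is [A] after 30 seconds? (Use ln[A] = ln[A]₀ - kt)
0.2859 M

ln[A] = ln[A]₀ - k·t = ln(1.95) - (0.064)·(30) = 0.6678 - 1.9200 = -1.2522
[A] = e^(-1.2522) = 0.2859 M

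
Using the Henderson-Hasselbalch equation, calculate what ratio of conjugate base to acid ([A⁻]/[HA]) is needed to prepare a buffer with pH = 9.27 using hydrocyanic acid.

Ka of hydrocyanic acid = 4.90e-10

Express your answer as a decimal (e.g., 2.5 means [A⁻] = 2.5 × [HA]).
[A⁻]/[HA] = 0.912

pKa = −log(4.90e-10) = 9.3098. pH = pKa + log([A⁻]/[HA]). 9.27 = 9.3098 + log(ratio). log(ratio) = 9.27 − 9.3098 = -0.0398. ratio = 10^(-0.0398) = 0.912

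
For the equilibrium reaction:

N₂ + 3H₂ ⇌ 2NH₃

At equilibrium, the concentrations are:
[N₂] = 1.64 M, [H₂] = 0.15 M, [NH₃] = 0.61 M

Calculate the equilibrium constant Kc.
K_c = 67.2267

Kc = ([NH₃]^2) / ([N₂] × [H₂]^3)
   = ((0.61)^2) / ((1.64)·(0.15)^3)
   = 0.3721 / 0.005535 = 67.2267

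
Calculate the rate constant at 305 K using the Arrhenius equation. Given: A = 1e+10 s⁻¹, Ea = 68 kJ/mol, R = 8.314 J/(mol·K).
2.26e-02 s⁻¹

k = A·exp(-Ea/(R·T)) = 1e+10·exp(-68000/(8.314·305)) = 1e+10·exp(-26.8163) = 1e+10·2.2585e-12 = 2.26e-02 s⁻¹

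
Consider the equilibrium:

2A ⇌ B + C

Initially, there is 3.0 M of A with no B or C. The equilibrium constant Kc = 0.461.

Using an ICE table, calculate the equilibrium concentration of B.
[B] = 0.864 M

ICE: [A] = 3.0 − 2x, [B] = [C] = x.
Kc = x²/(3.0 − 2x)² = 0.461 ⇒ √Kc = x/(3.0 − 2x).
x = √0.461·3.0/(1 + 2√0.461) = 0.67897·3.0/2.3579 = 0.86385.
[B] = x = 0.864 M.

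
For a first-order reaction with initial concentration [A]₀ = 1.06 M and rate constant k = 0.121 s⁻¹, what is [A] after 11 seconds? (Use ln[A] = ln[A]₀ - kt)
0.2801 M

ln[A] = ln[A]₀ - k·t = ln(1.06) - (0.121)·(11) = 0.0583 - 1.3310 = -1.2727
[A] = e^(-1.2727) = 0.2801 M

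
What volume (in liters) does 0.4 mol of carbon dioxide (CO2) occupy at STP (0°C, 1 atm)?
At STP, 1 mol of gas occupies 22.4 L
Volume = 0.4 mol × 22.4 L/mol = 8.96 L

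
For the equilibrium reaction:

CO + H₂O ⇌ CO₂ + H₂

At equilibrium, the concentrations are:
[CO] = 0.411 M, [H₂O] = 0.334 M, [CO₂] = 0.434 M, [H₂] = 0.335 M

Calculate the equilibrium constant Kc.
K_c = 1.0591

Kc = ([CO₂] × [H₂]) / ([CO] × [H₂O])
   = ((0.434)·(0.335)) / ((0.411)·(0.334))
   = 0.14539 / 0.13727 = 1.0591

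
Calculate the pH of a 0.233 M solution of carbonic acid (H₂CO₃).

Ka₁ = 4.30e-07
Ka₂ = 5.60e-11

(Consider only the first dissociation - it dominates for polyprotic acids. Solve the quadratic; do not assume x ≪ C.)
pH = 3.50

x² + Ka₁·x − Ka₁·C = 0 with Ka₁ = 4.30e-07, C = 0.233.
x = (−Ka₁ + √(Ka₁² + 4·Ka₁·C))/2 = 3.1631e-04 M, so pH = 3.50.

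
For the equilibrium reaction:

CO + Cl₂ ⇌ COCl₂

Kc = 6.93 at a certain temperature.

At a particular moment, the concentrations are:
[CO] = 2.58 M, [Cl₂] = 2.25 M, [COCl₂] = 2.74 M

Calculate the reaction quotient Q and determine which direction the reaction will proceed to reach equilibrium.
Q = 0.472, Q < K, reaction proceeds forward (toward products)

Q = ([COCl₂]) / ([CO] × [Cl₂])
  = ((2.74)) / ((2.58)·(2.25)) = 2.74/5.805 = 0.472
Since Q = 0.472 < Kc = 6.93, the reaction proceeds forward (toward products) to reach equilibrium.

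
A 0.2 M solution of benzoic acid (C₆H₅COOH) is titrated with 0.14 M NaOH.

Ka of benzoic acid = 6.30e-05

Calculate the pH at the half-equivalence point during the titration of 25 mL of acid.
pH = pKa = 4.20

At the half-equivalence point, [HA] = [A⁻], so by Henderson–Hasselbalch pH = pKa + log(1) = pKa.
pKa = −log(6.30e-05) = 4.20.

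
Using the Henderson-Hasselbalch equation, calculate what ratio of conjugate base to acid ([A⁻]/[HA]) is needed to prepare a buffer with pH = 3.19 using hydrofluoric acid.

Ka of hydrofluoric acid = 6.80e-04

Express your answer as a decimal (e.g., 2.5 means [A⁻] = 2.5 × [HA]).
[A⁻]/[HA] = 1.053

pKa = −log(6.80e-04) = 3.1675. pH = pKa + log([A⁻]/[HA]). 3.19 = 3.1675 + log(ratio). log(ratio) = 3.19 − 3.1675 = 0.0225. ratio = 10^(0.0225) = 1.053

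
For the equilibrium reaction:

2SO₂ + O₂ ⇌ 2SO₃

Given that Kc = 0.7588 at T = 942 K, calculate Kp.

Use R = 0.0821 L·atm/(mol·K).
K_p = 0.0098

Δn = (moles gaseous products) − (moles gaseous reactants) = -1
T = 942 K; RT = 0.0821 × 942 = 77.3382
Kp = Kc·(RT)^Δn = 0.7588 × (77.3382)^-1 = 0.7588 × 0.0129302 = 0.0098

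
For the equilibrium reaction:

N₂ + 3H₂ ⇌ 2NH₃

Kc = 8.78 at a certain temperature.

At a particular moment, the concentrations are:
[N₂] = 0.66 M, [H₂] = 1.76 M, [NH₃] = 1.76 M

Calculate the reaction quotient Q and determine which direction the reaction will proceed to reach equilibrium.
Q = 0.861, Q < K, reaction proceeds forward (toward products)

Q = ([NH₃]^2) / ([N₂] × [H₂]^3)
  = ((1.76)^2) / ((0.66)·(1.76)^3) = 3.0976/3.5982 = 0.8609
Since Q = 0.8609 < Kc = 8.78, the reaction proceeds forward (toward products) to reach equilibrium.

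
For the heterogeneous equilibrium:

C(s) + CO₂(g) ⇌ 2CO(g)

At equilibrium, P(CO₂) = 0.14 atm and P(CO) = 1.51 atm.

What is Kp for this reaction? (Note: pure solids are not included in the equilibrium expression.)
K_p = 16.286

Solid C is excluded.
Kp = P(CO)²/P(CO₂) = (1.51)²/0.14 = 2.28/0.14 = 16.286.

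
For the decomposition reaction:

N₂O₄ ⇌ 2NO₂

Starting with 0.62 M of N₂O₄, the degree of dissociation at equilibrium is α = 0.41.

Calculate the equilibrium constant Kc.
K_c = 0.7066

x = α·[A]₀ = 0.41 × 0.62 = 0.2542 M dissociated.
At eq: [N₂O₄] = 0.62 − 0.2542 = 0.3658 M; [NO₂] = 2x = 0.5084 M.
Kc = [NO₂]²/[N₂O₄] = (0.5084)²/0.3658 = 0.7066.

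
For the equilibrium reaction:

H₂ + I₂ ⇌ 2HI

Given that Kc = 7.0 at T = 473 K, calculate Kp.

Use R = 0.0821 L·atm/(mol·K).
K_p = 7.0000

Δn = (moles gaseous products) − (moles gaseous reactants) = 0
T = 473 K; RT = 0.0821 × 473 = 38.8333
Kp = Kc·(RT)^Δn = 7.0 × (38.8333)^0 = 7.0 × 1 = 7.0000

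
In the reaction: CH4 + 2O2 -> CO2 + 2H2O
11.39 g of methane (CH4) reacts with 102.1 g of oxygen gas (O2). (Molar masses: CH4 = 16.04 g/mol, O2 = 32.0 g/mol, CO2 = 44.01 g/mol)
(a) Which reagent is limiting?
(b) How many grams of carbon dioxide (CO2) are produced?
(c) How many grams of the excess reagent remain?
(a) CH4, (b) 31.25 g, (c) 56.65 g

Moles of CH4 = 11.39 g ÷ 16.04 g/mol = 0.7101 mol
Moles of O2 = 102.1 g ÷ 32.0 g/mol = 3.19062 mol
Moles ÷ coefficient: CH4: 0.7101/1 = 0.7101, O2: 3.19062/2 = 1.595
(a) CH4 has the smaller value, so CH4 is the limiting reagent.
(b) Moles of CO2 = 0.7101 mol CH4 × (1/1) = 0.7101 mol; mass = 0.7101 mol × 44.01 g/mol = 31.25 g
(c) O2 consumed = 0.7101 × (2/1) = 1.4202 mol; remaining = 3.19062 − 1.4202 = 1.77043 mol; mass = 1.77043 mol × 32.0 g/mol = 56.65 g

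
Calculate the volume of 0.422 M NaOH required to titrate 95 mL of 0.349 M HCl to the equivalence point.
V_{base} = 78.6 mL

At equivalence: moles acid = moles base.
moles HCl = 0.349 M × 0.095 L = 0.033155 mol
V_NaOH = 0.033155 mol ÷ 0.422 M = 0.07857 L = 78.6 mL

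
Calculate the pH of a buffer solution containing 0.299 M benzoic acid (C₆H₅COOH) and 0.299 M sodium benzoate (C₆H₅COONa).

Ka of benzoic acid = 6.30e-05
pH = 4.20

pKa = -log(6.30e-05) = 4.20. pH = pKa + log([A⁻]/[HA]) = 4.20 + log(0.299/0.299)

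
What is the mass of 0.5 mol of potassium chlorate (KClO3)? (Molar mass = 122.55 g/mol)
Mass = 0.5 mol × 122.55 g/mol = 61.27 g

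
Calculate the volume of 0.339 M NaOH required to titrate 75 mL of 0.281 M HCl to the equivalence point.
V_{base} = 62.2 mL

At equivalence: moles acid = moles base.
moles HCl = 0.281 M × 0.075 L = 0.021075 mol
V_NaOH = 0.021075 mol ÷ 0.339 M = 0.06217 L = 62.2 mL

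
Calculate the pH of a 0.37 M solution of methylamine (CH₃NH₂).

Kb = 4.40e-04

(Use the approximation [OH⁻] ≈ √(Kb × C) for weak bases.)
pH = 12.11

[OH⁻] = √(Kb × C) = √(4.40e-04 × 0.37) = 1.2759e-02. pOH = 1.89, pH = 14 - pOH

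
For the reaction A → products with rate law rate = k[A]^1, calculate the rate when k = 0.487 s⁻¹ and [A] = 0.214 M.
0.1042 M/s

rate = k·[A]^1 = 0.487·(0.214)^1 = 0.487·0.214 = 0.1042 M/s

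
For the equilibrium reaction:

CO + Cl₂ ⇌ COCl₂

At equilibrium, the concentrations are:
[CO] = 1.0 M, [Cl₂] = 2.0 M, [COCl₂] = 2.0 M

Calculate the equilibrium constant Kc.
K_c = 1.0000

Kc = ([COCl₂]) / ([CO] × [Cl₂])
   = ((2.0)) / ((1.0)·(2.0))
   = 2 / 2 = 1.0000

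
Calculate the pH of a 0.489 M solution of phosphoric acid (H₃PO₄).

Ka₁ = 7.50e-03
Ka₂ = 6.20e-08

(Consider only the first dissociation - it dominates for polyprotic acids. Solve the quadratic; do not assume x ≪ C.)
pH = 1.24

x² + Ka₁·x − Ka₁·C = 0 with Ka₁ = 7.50e-03, C = 0.489.
x = (−Ka₁ + √(Ka₁² + 4·Ka₁·C))/2 = 5.6926e-02 M, so pH = 1.24.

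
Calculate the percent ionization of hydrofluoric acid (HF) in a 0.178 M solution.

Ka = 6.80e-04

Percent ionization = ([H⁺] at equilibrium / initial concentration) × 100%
Percent ionization = 5.99%

Let x = [H⁺]. Ka = x²/(C - x) ⇒ x² + (6.80e-04)x - (6.80e-04)(0.178) = 0. x = 1.0667e-02. Percent = (1.0667e-02/0.178) × 100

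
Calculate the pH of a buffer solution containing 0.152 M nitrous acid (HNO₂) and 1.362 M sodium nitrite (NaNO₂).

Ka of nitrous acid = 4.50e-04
pH = 4.30

pKa = -log(4.50e-04) = 3.35. pH = pKa + log([A⁻]/[HA]) = 3.35 + log(1.362/0.152)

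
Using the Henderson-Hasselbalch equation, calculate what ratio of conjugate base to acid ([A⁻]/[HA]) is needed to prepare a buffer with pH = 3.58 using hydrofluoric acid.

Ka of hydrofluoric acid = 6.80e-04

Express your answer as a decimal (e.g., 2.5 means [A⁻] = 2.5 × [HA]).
[A⁻]/[HA] = 2.585

pKa = −log(6.80e-04) = 3.1675. pH = pKa + log([A⁻]/[HA]). 3.58 = 3.1675 + log(ratio). log(ratio) = 3.58 − 3.1675 = 0.4125. ratio = 10^(0.4125) = 2.585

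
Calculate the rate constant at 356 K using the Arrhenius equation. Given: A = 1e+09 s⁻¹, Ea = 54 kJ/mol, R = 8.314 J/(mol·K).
1.19e+01 s⁻¹

k = A·exp(-Ea/(R·T)) = 1e+09·exp(-54000/(8.314·356)) = 1e+09·exp(-18.2446) = 1e+09·1.1926e-08 = 1.19e+01 s⁻¹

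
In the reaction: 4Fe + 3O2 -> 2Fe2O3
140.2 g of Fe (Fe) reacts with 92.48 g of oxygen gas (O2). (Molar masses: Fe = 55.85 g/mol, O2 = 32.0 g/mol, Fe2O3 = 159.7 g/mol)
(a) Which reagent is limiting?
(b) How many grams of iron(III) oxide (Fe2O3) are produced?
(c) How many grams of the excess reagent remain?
(a) Fe, (b) 200.4 g, (c) 32.23 g

Moles of Fe = 140.2 g ÷ 55.85 g/mol = 2.5103 mol
Moles of O2 = 92.48 g ÷ 32.0 g/mol = 2.89 mol
Moles ÷ coefficient: Fe: 2.5103/4 = 0.6276, O2: 2.89/3 = 0.9633
(a) Fe has the smaller value, so Fe is the limiting reagent.
(b) Moles of Fe2O3 = 2.5103 mol Fe × (2/4) = 1.25515 mol; mass = 1.25515 mol × 159.7 g/mol = 200.4 g
(c) O2 consumed = 2.5103 × (3/4) = 1.88272 mol; remaining = 2.89 − 1.88272 = 1.00728 mol; mass = 1.00728 mol × 32.0 g/mol = 32.23 g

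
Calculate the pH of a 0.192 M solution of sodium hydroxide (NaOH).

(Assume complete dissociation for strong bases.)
pH = 13.28

[OH⁻] = 0.192 M for strong base. pOH = -log[OH⁻] = 0.72, pH = 14 - pOH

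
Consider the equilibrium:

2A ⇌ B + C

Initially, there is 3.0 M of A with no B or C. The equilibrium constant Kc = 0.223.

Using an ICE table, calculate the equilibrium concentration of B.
[B] = 0.729 M

ICE: [A] = 3.0 − 2x, [B] = [C] = x.
Kc = x²/(3.0 − 2x)² = 0.223 ⇒ √Kc = x/(3.0 − 2x).
x = √0.223·3.0/(1 + 2√0.223) = 0.47223·3.0/1.9445 = 0.72858.
[B] = x = 0.729 M.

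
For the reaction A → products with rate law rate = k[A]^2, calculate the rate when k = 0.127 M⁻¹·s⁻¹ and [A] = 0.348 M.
0.01538 M/s

rate = k·[A]^2 = 0.127·(0.348)^2 = 0.127·0.121104 = 0.01538 M/s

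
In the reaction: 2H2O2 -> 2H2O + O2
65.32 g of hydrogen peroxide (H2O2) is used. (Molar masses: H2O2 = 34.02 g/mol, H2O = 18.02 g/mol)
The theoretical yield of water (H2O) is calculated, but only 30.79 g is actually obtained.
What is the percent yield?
Moles of H2O2 = 65.32 g ÷ 34.02 g/mol = 1.92005 mol
Mole ratio: 2 mol H2O / 2 mol H2O2
Moles of H2O = 1.92005 × (2/2) = 1.92005 mol
Theoretical yield = 1.92005 mol × 18.02 g/mol = 34.599 g
Actual yield = 30.79 g
Percent yield = (30.79 / 34.599) × 100% = 89.0%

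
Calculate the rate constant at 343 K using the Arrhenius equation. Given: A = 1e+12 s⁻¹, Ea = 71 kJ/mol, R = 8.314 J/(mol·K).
1.54e+01 s⁻¹

k = A·exp(-Ea/(R·T)) = 1e+12·exp(-71000/(8.314·343)) = 1e+12·exp(-24.8974) = 1e+12·1.5388e-11 = 1.54e+01 s⁻¹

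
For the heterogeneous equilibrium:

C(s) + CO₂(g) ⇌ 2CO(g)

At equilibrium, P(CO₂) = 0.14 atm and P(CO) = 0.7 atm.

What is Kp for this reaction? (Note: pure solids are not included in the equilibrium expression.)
K_p = 3.500

Solid C is excluded.
Kp = P(CO)²/P(CO₂) = (0.7)²/0.14 = 0.49/0.14 = 3.500.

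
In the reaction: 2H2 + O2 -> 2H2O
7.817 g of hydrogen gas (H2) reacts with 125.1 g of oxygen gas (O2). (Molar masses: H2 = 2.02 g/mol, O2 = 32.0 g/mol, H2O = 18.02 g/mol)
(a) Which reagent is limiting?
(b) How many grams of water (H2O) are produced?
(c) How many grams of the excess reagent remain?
(a) H2, (b) 69.73 g, (c) 63.18 g

Moles of H2 = 7.817 g ÷ 2.02 g/mol = 3.8698 mol
Moles of O2 = 125.1 g ÷ 32.0 g/mol = 3.90937 mol
Moles ÷ coefficient: H2: 3.8698/2 = 1.935, O2: 3.90937/1 = 3.909
(a) H2 has the smaller value, so H2 is the limiting reagent.
(b) Moles of H2O = 3.8698 mol H2 × (2/2) = 3.8698 mol; mass = 3.8698 mol × 18.02 g/mol = 69.73 g
(c) O2 consumed = 3.8698 × (1/2) = 1.9349 mol; remaining = 3.90937 − 1.9349 = 1.97447 mol; mass = 1.97447 mol × 32.0 g/mol = 63.18 g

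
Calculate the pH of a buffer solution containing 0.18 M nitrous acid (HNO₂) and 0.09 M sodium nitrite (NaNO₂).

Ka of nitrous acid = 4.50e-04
pH = 3.05

pKa = -log(4.50e-04) = 3.35. pH = pKa + log([A⁻]/[HA]) = 3.35 + log(0.09/0.18)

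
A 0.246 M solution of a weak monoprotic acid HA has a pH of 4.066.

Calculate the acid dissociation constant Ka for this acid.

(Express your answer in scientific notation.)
K_a = 3.00e-08

[H⁺] = 10^(−pH) = 10^(−4.066) = 8.590e-05 M. For HA ⇌ H⁺ + A⁻, Ka = x²/(C − x) = (8.590e-05)²/(0.246 − 8.590e-05) = 3.00e-08.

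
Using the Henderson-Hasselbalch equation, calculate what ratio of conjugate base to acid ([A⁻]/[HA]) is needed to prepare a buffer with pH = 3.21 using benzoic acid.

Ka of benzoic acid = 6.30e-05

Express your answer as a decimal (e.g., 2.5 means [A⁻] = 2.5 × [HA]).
[A⁻]/[HA] = 0.102

pKa = −log(6.30e-05) = 4.2007. pH = pKa + log([A⁻]/[HA]). 3.21 = 4.2007 + log(ratio). log(ratio) = 3.21 − 4.2007 = -0.9907. ratio = 10^(-0.9907) = 0.102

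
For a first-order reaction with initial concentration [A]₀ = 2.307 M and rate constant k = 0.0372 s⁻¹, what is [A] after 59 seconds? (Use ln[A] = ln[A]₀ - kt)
0.2570 M

ln[A] = ln[A]₀ - k·t = ln(2.307) - (0.0372)·(59) = 0.8359 - 2.1948 = -1.3589
[A] = e^(-1.3589) = 0.2570 M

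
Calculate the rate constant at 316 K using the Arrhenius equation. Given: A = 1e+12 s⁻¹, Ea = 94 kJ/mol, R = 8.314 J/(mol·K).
2.89e-04 s⁻¹

k = A·exp(-Ea/(R·T)) = 1e+12·exp(-94000/(8.314·316)) = 1e+12·exp(-35.7792) = 1e+12·2.8926e-16 = 2.89e-04 s⁻¹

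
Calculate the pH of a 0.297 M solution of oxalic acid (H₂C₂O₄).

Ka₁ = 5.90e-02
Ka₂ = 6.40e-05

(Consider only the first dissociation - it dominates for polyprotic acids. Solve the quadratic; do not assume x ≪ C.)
pH = 0.97

x² + Ka₁·x − Ka₁·C = 0 with Ka₁ = 5.90e-02, C = 0.297.
x = (−Ka₁ + √(Ka₁² + 4·Ka₁·C))/2 = 1.0612e-01 M, so pH = 0.97.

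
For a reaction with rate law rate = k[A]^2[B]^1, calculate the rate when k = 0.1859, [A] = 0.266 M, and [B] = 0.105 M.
0.001381 M/s

rate = k·[A]^2·[B]^1 = 0.1859·(0.266)^2·(0.105)^1 = 0.1859·0.070756·0.105 = 0.001381 M/s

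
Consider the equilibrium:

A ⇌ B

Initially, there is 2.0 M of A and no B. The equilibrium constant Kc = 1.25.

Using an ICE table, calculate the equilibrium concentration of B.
[B] = 1.111 M

ICE: [A] = 2.0 − x, [B] = x.
Kc = x/(2.0 − x) = 1.25 ⇒ x = 1.25·2.0/(1 + 1.25) = 2.5/2.25 = 1.111.
[B] = x = 1.111 M.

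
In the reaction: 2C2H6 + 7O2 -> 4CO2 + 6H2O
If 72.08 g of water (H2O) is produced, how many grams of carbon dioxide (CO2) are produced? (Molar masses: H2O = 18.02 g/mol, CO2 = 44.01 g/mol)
Moles of H2O = 72.08 g ÷ 18.02 g/mol = 4 mol
Mole ratio: 4 mol CO2 / 6 mol H2O
Moles of CO2 = 4 × (4/6) = 2.66667 mol
Mass of CO2 = 2.66667 mol × 44.01 g/mol = 117.4 g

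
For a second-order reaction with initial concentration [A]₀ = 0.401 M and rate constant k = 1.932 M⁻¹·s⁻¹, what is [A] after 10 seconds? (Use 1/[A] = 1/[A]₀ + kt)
0.0458 M

1/[A] = 1/[A]₀ + k·t = 1/0.401 + (1.932)·(10) = 2.4938 + 19.3200 = 21.8138
[A] = 1/21.8138 = 0.0458 M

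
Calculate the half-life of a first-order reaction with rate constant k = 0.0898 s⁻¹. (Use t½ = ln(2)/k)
7.72 s

t½ = ln(2)/k = 0.6931/0.0898 = 7.72 s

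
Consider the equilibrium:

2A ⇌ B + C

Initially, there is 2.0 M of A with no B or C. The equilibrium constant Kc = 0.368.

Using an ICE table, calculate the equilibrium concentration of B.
[B] = 0.548 M

ICE: [A] = 2.0 − 2x, [B] = [C] = x.
Kc = x²/(2.0 − 2x)² = 0.368 ⇒ √Kc = x/(2.0 − 2x).
x = √0.368·2.0/(1 + 2√0.368) = 0.60663·2.0/2.2133 = 0.54818.
[B] = x = 0.548 M.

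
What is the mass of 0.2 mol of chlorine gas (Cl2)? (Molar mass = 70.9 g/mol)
Mass = 0.2 mol × 70.9 g/mol = 14.18 g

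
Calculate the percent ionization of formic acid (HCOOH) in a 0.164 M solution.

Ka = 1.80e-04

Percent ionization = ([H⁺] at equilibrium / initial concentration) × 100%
Percent ionization = 3.26%

Let x = [H⁺]. Ka = x²/(C - x) ⇒ x² + (1.80e-04)x - (1.80e-04)(0.164) = 0. x = 5.3440e-03. Percent = (5.3440e-03/0.164) × 100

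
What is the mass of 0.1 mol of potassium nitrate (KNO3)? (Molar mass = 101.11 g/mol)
Mass = 0.1 mol × 101.11 g/mol = 10.11 g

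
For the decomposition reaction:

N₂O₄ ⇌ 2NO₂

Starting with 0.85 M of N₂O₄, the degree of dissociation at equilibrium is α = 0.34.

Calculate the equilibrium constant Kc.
K_c = 0.5955

x = α·[A]₀ = 0.34 × 0.85 = 0.289 M dissociated.
At eq: [N₂O₄] = 0.85 − 0.289 = 0.561 M; [NO₂] = 2x = 0.578 M.
Kc = [NO₂]²/[N₂O₄] = (0.578)²/0.561 = 0.5955.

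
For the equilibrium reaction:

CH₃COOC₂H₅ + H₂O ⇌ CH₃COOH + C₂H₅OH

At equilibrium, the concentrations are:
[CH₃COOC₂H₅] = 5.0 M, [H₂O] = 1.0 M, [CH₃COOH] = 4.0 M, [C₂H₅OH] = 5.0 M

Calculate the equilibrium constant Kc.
K_c = 4.0000

Kc = ([CH₃COOH] × [C₂H₅OH]) / ([CH₃COOC₂H₅] × [H₂O])
   = ((4.0)·(5.0)) / ((5.0)·(1.0))
   = 20 / 5 = 4.0000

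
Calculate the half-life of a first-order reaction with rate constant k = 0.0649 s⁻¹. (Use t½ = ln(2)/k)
10.68 s

t½ = ln(2)/k = 0.6931/0.0649 = 10.68 s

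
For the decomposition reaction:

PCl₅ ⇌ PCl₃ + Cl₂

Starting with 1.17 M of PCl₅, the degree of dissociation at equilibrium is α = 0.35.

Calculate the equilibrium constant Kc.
K_c = 0.2205

x = α·[A]₀ = 0.35 × 1.17 = 0.4095 M dissociated.
At eq: [PCl₅] = 1.17 − 0.4095 = 0.7605 M; [PCl₃] = [Cl₂] = x = 0.4095 M.
Kc = [PCl₃][Cl₂]/[PCl₅] = (0.4095)²/0.7605 = 0.2205.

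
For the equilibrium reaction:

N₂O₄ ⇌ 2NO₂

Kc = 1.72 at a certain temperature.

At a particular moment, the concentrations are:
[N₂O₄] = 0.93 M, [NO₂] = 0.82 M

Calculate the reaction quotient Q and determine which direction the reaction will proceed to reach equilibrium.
Q = 0.723, Q < K, reaction proceeds forward (toward products)

Q = ([NO₂]^2) / ([N₂O₄])
  = ((0.82)^2) / ((0.93)) = 0.6724/0.93 = 0.723
Since Q = 0.723 < Kc = 1.72, the reaction proceeds forward (toward products) to reach equilibrium.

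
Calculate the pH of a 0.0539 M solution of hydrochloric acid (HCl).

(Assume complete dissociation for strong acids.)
pH = 1.27

[H⁺] = 0.0539 M for strong acid. pH = -log[H⁺] = -log(0.0539)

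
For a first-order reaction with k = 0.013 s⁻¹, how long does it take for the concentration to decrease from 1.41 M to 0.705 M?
53.32 s

From ln[A] = ln[A]₀ - k·t: t = ln([A]₀/[A])/k = ln(1.41/0.705)/0.013 = ln(2.0000)/0.013 = 0.6931/0.013 = 53.32 s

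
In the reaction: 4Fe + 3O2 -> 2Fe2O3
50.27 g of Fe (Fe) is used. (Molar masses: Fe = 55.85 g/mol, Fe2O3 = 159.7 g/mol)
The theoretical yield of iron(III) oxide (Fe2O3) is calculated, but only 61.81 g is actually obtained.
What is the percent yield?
Moles of Fe = 50.27 g ÷ 55.85 g/mol = 0.90009 mol
Mole ratio: 2 mol Fe2O3 / 4 mol Fe
Moles of Fe2O3 = 0.90009 × (2/4) = 0.450045 mol
Theoretical yield = 0.450045 mol × 159.7 g/mol = 71.872 g
Actual yield = 61.81 g
Percent yield = (61.81 / 71.872) × 100% = 86.0%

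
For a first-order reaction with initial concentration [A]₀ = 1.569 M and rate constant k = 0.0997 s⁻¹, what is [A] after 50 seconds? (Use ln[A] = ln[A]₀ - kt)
0.0107 M

ln[A] = ln[A]₀ - k·t = ln(1.569) - (0.0997)·(50) = 0.4504 - 4.9850 = -4.5346
[A] = e^(-4.5346) = 0.0107 M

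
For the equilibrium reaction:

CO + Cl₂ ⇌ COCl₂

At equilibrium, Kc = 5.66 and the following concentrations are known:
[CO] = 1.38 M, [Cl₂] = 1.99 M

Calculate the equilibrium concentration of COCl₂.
[COCl₂] = 15.5435 M

Kc = ([COCl₂]) / ([CO] × [Cl₂]) = 5.66
[COCl₂]^1 = Kc · (reactant terms)/(other product terms) = 5.66 · 2.7462 / 1 = 15.543
[COCl₂] = 15.5435 M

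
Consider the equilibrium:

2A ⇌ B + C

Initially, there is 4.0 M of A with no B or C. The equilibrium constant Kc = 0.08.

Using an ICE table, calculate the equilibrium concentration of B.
[B] = 0.723 M

ICE: [A] = 4.0 − 2x, [B] = [C] = x.
Kc = x²/(4.0 − 2x)² = 0.08 ⇒ √Kc = x/(4.0 − 2x).
x = √0.08·4.0/(1 + 2√0.08) = 0.28284·4.0/1.5657 = 0.7226.
[B] = x = 0.723 M.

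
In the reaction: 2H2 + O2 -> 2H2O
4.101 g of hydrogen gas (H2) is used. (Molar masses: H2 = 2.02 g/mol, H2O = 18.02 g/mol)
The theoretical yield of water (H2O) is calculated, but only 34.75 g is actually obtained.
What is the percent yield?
Moles of H2 = 4.101 g ÷ 2.02 g/mol = 2.0302 mol
Mole ratio: 2 mol H2O / 2 mol H2
Moles of H2O = 2.0302 × (2/2) = 2.0302 mol
Theoretical yield = 2.0302 mol × 18.02 g/mol = 36.584 g
Actual yield = 34.75 g
Percent yield = (34.75 / 36.584) × 100% = 95.0%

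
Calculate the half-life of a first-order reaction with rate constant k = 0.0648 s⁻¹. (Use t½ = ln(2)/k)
10.70 s

t½ = ln(2)/k = 0.6931/0.0648 = 10.70 s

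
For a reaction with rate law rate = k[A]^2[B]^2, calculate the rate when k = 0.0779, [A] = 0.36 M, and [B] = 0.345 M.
0.001202 M/s

rate = k·[A]^2·[B]^2 = 0.0779·(0.36)^2·(0.345)^2 = 0.0779·0.1296·0.119025 = 0.001202 M/s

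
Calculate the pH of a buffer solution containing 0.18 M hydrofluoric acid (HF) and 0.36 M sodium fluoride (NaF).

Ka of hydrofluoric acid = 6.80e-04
pH = 3.47

pKa = -log(6.80e-04) = 3.17. pH = pKa + log([A⁻]/[HA]) = 3.17 + log(0.36/0.18)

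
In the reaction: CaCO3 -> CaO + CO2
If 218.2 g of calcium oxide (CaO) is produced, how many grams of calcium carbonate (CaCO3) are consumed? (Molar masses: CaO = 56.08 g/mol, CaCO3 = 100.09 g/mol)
Moles of CaO = 218.2 g ÷ 56.08 g/mol = 3.89087 mol
Mole ratio: 1 mol CaCO3 / 1 mol CaO
Moles of CaCO3 = 3.89087 × (1/1) = 3.89087 mol
Mass of CaCO3 = 3.89087 mol × 100.09 g/mol = 389.4 g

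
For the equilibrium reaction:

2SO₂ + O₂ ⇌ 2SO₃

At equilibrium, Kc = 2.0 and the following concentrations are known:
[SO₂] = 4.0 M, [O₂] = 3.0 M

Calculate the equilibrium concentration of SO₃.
[SO₃] = 9.7980 M

Kc = ([SO₃]^2) / ([SO₂]^2 × [O₂]) = 2.0
[SO₃]^2 = Kc · (reactant terms)/(other product terms) = 2.0 · 48 / 1 = 96
[SO₃] = (96)^(1/2) = 9.7980 M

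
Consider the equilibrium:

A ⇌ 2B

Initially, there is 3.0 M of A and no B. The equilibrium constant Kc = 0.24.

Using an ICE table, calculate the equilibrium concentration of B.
[B] = 0.791 M

ICE: [A] = 3.0 − x, [B] = 2x.
Kc = (2x)²/(3.0 − x) = 0.24 ⇒ 4x² + 0.24x − 0.72 = 0.
x = (−0.24 + √(0.24² + 4·4·0.72))/(2·4) = (−0.24 + √11.578)/8 = 0.39532.
[B] = 2x = 0.791 M.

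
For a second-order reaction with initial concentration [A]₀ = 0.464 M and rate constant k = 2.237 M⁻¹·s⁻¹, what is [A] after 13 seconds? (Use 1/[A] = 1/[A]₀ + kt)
0.0320 M

1/[A] = 1/[A]₀ + k·t = 1/0.464 + (2.237)·(13) = 2.1552 + 29.0810 = 31.2362
[A] = 1/31.2362 = 0.0320 M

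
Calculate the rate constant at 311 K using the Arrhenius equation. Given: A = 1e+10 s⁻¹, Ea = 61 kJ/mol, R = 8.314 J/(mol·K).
5.68e-01 s⁻¹

k = A·exp(-Ea/(R·T)) = 1e+10·exp(-61000/(8.314·311)) = 1e+10·exp(-23.5917) = 1e+10·5.6787e-11 = 5.68e-01 s⁻¹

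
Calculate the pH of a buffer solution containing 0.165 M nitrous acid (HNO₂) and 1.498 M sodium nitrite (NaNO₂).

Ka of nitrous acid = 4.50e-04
pH = 4.30

pKa = -log(4.50e-04) = 3.35. pH = pKa + log([A⁻]/[HA]) = 3.35 + log(1.498/0.165)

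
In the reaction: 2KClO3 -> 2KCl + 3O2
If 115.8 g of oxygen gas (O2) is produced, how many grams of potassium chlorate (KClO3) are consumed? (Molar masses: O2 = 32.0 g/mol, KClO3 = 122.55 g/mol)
Moles of O2 = 115.8 g ÷ 32.0 g/mol = 3.61875 mol
Mole ratio: 2 mol KClO3 / 3 mol O2
Moles of KClO3 = 3.61875 × (2/3) = 2.4125 mol
Mass of KClO3 = 2.4125 mol × 122.55 g/mol = 295.7 g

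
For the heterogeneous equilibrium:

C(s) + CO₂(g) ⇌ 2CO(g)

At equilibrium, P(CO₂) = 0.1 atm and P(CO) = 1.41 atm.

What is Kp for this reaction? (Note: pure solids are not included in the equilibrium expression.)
K_p = 19.881

Solid C is excluded.
Kp = P(CO)²/P(CO₂) = (1.41)²/0.1 = 1.988/0.1 = 19.881.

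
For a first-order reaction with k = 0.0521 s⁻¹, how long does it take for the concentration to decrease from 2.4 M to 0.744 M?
22.48 s

From ln[A] = ln[A]₀ - k·t: t = ln([A]₀/[A])/k = ln(2.4/0.744)/0.0521 = ln(3.2258)/0.0521 = 1.1712/0.0521 = 22.48 s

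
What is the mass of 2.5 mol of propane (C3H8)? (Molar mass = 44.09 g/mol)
Mass = 2.5 mol × 44.09 g/mol = 110.2 g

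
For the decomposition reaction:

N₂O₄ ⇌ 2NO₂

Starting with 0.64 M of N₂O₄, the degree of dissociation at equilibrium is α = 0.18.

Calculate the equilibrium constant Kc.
K_c = 0.1012

x = α·[A]₀ = 0.18 × 0.64 = 0.1152 M dissociated.
At eq: [N₂O₄] = 0.64 − 0.1152 = 0.5248 M; [NO₂] = 2x = 0.2304 M.
Kc = [NO₂]²/[N₂O₄] = (0.2304)²/0.5248 = 0.1012.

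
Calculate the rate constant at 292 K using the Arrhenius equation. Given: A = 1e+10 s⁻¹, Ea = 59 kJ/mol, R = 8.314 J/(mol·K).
2.79e-01 s⁻¹

k = A·exp(-Ea/(R·T)) = 1e+10·exp(-59000/(8.314·292)) = 1e+10·exp(-24.3030) = 1e+10·2.7884e-11 = 2.79e-01 s⁻¹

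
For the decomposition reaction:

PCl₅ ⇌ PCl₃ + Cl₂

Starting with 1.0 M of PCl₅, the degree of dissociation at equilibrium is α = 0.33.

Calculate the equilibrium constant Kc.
K_c = 0.1625

x = α·[A]₀ = 0.33 × 1.0 = 0.33 M dissociated.
At eq: [PCl₅] = 1.0 − 0.33 = 0.67 M; [PCl₃] = [Cl₂] = x = 0.33 M.
Kc = [PCl₃][Cl₂]/[PCl₅] = (0.33)²/0.67 = 0.1625.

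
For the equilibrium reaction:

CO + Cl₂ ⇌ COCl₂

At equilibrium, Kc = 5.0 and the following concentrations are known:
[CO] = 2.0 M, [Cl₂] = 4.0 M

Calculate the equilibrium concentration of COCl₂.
[COCl₂] = 40.0000 M

Kc = ([COCl₂]) / ([CO] × [Cl₂]) = 5.0
[COCl₂]^1 = Kc · (reactant terms)/(other product terms) = 5.0 · 8 / 1 = 40
[COCl₂] = 40.0000 M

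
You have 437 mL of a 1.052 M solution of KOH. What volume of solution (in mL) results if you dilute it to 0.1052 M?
Using M₁V₁ = M₂V₂:
1.052 × 437 = 0.1052 × V₂
V₂ = (1.052 × 437) / 0.1052 = 4370 mL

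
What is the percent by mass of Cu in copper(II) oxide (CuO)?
Mass of Cu in formula = 63.55 × 1 = 63.55 g/mol
Molar mass = 79.55 g/mol
% Cu = (63.55/79.55) × 100% = 79.89%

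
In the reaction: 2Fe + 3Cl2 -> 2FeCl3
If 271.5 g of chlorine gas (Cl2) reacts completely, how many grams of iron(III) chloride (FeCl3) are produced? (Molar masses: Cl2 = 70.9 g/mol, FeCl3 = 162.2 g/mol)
Moles of Cl2 = 271.5 g ÷ 70.9 g/mol = 3.82934 mol
Mole ratio: 2 mol FeCl3 / 3 mol Cl2
Moles of FeCl3 = 3.82934 × (2/3) = 2.55289 mol
Mass of FeCl3 = 2.55289 mol × 162.2 g/mol = 414.1 g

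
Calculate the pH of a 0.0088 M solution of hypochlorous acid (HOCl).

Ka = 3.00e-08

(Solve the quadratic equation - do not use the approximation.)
pH = 4.79

x² + Ka×x - Ka×C = 0. Using quadratic formula: [H⁺] = 1.6233e-05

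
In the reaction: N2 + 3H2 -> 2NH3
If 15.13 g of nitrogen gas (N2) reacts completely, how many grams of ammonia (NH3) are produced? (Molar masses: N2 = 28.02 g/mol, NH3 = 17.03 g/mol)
Moles of N2 = 15.13 g ÷ 28.02 g/mol = 0.539971 mol
Mole ratio: 2 mol NH3 / 1 mol N2
Moles of NH3 = 0.539971 × (2/1) = 1.07994 mol
Mass of NH3 = 1.07994 mol × 17.03 g/mol = 18.39 g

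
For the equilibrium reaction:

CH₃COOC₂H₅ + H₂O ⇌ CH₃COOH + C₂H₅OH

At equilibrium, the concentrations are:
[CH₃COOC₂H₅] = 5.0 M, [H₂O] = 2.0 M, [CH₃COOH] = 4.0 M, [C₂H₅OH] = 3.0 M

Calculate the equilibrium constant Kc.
K_c = 1.2000

Kc = ([CH₃COOH] × [C₂H₅OH]) / ([CH₃COOC₂H₅] × [H₂O])
   = ((4.0)·(3.0)) / ((5.0)·(2.0))
   = 12 / 10 = 1.2000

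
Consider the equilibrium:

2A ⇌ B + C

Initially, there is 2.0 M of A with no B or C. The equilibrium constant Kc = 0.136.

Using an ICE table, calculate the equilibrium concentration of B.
[B] = 0.424 M

ICE: [A] = 2.0 − 2x, [B] = [C] = x.
Kc = x²/(2.0 − 2x)² = 0.136 ⇒ √Kc = x/(2.0 − 2x).
x = √0.136·2.0/(1 + 2√0.136) = 0.36878·2.0/1.7376 = 0.42448.
[B] = x = 0.424 M.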